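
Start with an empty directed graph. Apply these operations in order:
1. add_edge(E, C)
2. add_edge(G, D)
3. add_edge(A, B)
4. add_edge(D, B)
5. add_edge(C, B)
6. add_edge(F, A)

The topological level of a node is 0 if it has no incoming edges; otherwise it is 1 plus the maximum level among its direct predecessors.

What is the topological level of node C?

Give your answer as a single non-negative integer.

Answer: 1

Derivation:
Op 1: add_edge(E, C). Edges now: 1
Op 2: add_edge(G, D). Edges now: 2
Op 3: add_edge(A, B). Edges now: 3
Op 4: add_edge(D, B). Edges now: 4
Op 5: add_edge(C, B). Edges now: 5
Op 6: add_edge(F, A). Edges now: 6
Compute levels (Kahn BFS):
  sources (in-degree 0): E, F, G
  process E: level=0
    E->C: in-degree(C)=0, level(C)=1, enqueue
  process F: level=0
    F->A: in-degree(A)=0, level(A)=1, enqueue
  process G: level=0
    G->D: in-degree(D)=0, level(D)=1, enqueue
  process C: level=1
    C->B: in-degree(B)=2, level(B)>=2
  process A: level=1
    A->B: in-degree(B)=1, level(B)>=2
  process D: level=1
    D->B: in-degree(B)=0, level(B)=2, enqueue
  process B: level=2
All levels: A:1, B:2, C:1, D:1, E:0, F:0, G:0
level(C) = 1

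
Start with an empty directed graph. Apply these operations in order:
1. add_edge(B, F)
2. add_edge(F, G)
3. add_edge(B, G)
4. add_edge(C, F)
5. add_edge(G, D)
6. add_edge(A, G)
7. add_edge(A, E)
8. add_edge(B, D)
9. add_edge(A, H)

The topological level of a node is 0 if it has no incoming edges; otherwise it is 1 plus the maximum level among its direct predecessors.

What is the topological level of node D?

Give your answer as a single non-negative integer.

Answer: 3

Derivation:
Op 1: add_edge(B, F). Edges now: 1
Op 2: add_edge(F, G). Edges now: 2
Op 3: add_edge(B, G). Edges now: 3
Op 4: add_edge(C, F). Edges now: 4
Op 5: add_edge(G, D). Edges now: 5
Op 6: add_edge(A, G). Edges now: 6
Op 7: add_edge(A, E). Edges now: 7
Op 8: add_edge(B, D). Edges now: 8
Op 9: add_edge(A, H). Edges now: 9
Compute levels (Kahn BFS):
  sources (in-degree 0): A, B, C
  process A: level=0
    A->E: in-degree(E)=0, level(E)=1, enqueue
    A->G: in-degree(G)=2, level(G)>=1
    A->H: in-degree(H)=0, level(H)=1, enqueue
  process B: level=0
    B->D: in-degree(D)=1, level(D)>=1
    B->F: in-degree(F)=1, level(F)>=1
    B->G: in-degree(G)=1, level(G)>=1
  process C: level=0
    C->F: in-degree(F)=0, level(F)=1, enqueue
  process E: level=1
  process H: level=1
  process F: level=1
    F->G: in-degree(G)=0, level(G)=2, enqueue
  process G: level=2
    G->D: in-degree(D)=0, level(D)=3, enqueue
  process D: level=3
All levels: A:0, B:0, C:0, D:3, E:1, F:1, G:2, H:1
level(D) = 3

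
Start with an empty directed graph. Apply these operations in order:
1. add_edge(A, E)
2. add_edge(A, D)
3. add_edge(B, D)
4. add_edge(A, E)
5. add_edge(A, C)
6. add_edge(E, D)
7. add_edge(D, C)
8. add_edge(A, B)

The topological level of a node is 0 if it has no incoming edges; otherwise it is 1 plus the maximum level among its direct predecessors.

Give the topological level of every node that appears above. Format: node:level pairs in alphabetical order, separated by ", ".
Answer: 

Op 1: add_edge(A, E). Edges now: 1
Op 2: add_edge(A, D). Edges now: 2
Op 3: add_edge(B, D). Edges now: 3
Op 4: add_edge(A, E) (duplicate, no change). Edges now: 3
Op 5: add_edge(A, C). Edges now: 4
Op 6: add_edge(E, D). Edges now: 5
Op 7: add_edge(D, C). Edges now: 6
Op 8: add_edge(A, B). Edges now: 7
Compute levels (Kahn BFS):
  sources (in-degree 0): A
  process A: level=0
    A->B: in-degree(B)=0, level(B)=1, enqueue
    A->C: in-degree(C)=1, level(C)>=1
    A->D: in-degree(D)=2, level(D)>=1
    A->E: in-degree(E)=0, level(E)=1, enqueue
  process B: level=1
    B->D: in-degree(D)=1, level(D)>=2
  process E: level=1
    E->D: in-degree(D)=0, level(D)=2, enqueue
  process D: level=2
    D->C: in-degree(C)=0, level(C)=3, enqueue
  process C: level=3
All levels: A:0, B:1, C:3, D:2, E:1

Answer: A:0, B:1, C:3, D:2, E:1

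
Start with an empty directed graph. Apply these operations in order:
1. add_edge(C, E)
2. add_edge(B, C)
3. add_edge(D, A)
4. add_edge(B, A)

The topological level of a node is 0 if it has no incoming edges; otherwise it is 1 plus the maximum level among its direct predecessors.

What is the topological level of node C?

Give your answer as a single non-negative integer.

Op 1: add_edge(C, E). Edges now: 1
Op 2: add_edge(B, C). Edges now: 2
Op 3: add_edge(D, A). Edges now: 3
Op 4: add_edge(B, A). Edges now: 4
Compute levels (Kahn BFS):
  sources (in-degree 0): B, D
  process B: level=0
    B->A: in-degree(A)=1, level(A)>=1
    B->C: in-degree(C)=0, level(C)=1, enqueue
  process D: level=0
    D->A: in-degree(A)=0, level(A)=1, enqueue
  process C: level=1
    C->E: in-degree(E)=0, level(E)=2, enqueue
  process A: level=1
  process E: level=2
All levels: A:1, B:0, C:1, D:0, E:2
level(C) = 1

Answer: 1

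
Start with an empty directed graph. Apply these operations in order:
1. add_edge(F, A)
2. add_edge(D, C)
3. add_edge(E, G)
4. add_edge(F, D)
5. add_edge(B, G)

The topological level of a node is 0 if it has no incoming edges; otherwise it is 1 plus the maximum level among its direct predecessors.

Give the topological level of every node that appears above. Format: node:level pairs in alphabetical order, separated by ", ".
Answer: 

Answer: A:1, B:0, C:2, D:1, E:0, F:0, G:1

Derivation:
Op 1: add_edge(F, A). Edges now: 1
Op 2: add_edge(D, C). Edges now: 2
Op 3: add_edge(E, G). Edges now: 3
Op 4: add_edge(F, D). Edges now: 4
Op 5: add_edge(B, G). Edges now: 5
Compute levels (Kahn BFS):
  sources (in-degree 0): B, E, F
  process B: level=0
    B->G: in-degree(G)=1, level(G)>=1
  process E: level=0
    E->G: in-degree(G)=0, level(G)=1, enqueue
  process F: level=0
    F->A: in-degree(A)=0, level(A)=1, enqueue
    F->D: in-degree(D)=0, level(D)=1, enqueue
  process G: level=1
  process A: level=1
  process D: level=1
    D->C: in-degree(C)=0, level(C)=2, enqueue
  process C: level=2
All levels: A:1, B:0, C:2, D:1, E:0, F:0, G:1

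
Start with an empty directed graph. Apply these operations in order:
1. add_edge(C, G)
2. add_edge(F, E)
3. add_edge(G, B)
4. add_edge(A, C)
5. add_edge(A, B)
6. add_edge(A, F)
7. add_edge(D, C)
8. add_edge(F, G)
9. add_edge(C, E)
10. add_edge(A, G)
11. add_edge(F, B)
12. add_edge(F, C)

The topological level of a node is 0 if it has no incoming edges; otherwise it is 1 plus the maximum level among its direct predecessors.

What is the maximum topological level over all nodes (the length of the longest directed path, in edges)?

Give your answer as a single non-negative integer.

Op 1: add_edge(C, G). Edges now: 1
Op 2: add_edge(F, E). Edges now: 2
Op 3: add_edge(G, B). Edges now: 3
Op 4: add_edge(A, C). Edges now: 4
Op 5: add_edge(A, B). Edges now: 5
Op 6: add_edge(A, F). Edges now: 6
Op 7: add_edge(D, C). Edges now: 7
Op 8: add_edge(F, G). Edges now: 8
Op 9: add_edge(C, E). Edges now: 9
Op 10: add_edge(A, G). Edges now: 10
Op 11: add_edge(F, B). Edges now: 11
Op 12: add_edge(F, C). Edges now: 12
Compute levels (Kahn BFS):
  sources (in-degree 0): A, D
  process A: level=0
    A->B: in-degree(B)=2, level(B)>=1
    A->C: in-degree(C)=2, level(C)>=1
    A->F: in-degree(F)=0, level(F)=1, enqueue
    A->G: in-degree(G)=2, level(G)>=1
  process D: level=0
    D->C: in-degree(C)=1, level(C)>=1
  process F: level=1
    F->B: in-degree(B)=1, level(B)>=2
    F->C: in-degree(C)=0, level(C)=2, enqueue
    F->E: in-degree(E)=1, level(E)>=2
    F->G: in-degree(G)=1, level(G)>=2
  process C: level=2
    C->E: in-degree(E)=0, level(E)=3, enqueue
    C->G: in-degree(G)=0, level(G)=3, enqueue
  process E: level=3
  process G: level=3
    G->B: in-degree(B)=0, level(B)=4, enqueue
  process B: level=4
All levels: A:0, B:4, C:2, D:0, E:3, F:1, G:3
max level = 4

Answer: 4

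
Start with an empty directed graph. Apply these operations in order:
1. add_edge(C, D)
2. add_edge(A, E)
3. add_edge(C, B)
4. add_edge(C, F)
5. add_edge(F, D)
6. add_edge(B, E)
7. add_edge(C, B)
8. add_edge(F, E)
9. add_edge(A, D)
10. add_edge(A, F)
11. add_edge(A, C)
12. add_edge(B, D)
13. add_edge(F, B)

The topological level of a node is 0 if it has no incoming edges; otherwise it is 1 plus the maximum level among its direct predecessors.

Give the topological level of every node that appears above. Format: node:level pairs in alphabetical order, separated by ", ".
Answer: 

Answer: A:0, B:3, C:1, D:4, E:4, F:2

Derivation:
Op 1: add_edge(C, D). Edges now: 1
Op 2: add_edge(A, E). Edges now: 2
Op 3: add_edge(C, B). Edges now: 3
Op 4: add_edge(C, F). Edges now: 4
Op 5: add_edge(F, D). Edges now: 5
Op 6: add_edge(B, E). Edges now: 6
Op 7: add_edge(C, B) (duplicate, no change). Edges now: 6
Op 8: add_edge(F, E). Edges now: 7
Op 9: add_edge(A, D). Edges now: 8
Op 10: add_edge(A, F). Edges now: 9
Op 11: add_edge(A, C). Edges now: 10
Op 12: add_edge(B, D). Edges now: 11
Op 13: add_edge(F, B). Edges now: 12
Compute levels (Kahn BFS):
  sources (in-degree 0): A
  process A: level=0
    A->C: in-degree(C)=0, level(C)=1, enqueue
    A->D: in-degree(D)=3, level(D)>=1
    A->E: in-degree(E)=2, level(E)>=1
    A->F: in-degree(F)=1, level(F)>=1
  process C: level=1
    C->B: in-degree(B)=1, level(B)>=2
    C->D: in-degree(D)=2, level(D)>=2
    C->F: in-degree(F)=0, level(F)=2, enqueue
  process F: level=2
    F->B: in-degree(B)=0, level(B)=3, enqueue
    F->D: in-degree(D)=1, level(D)>=3
    F->E: in-degree(E)=1, level(E)>=3
  process B: level=3
    B->D: in-degree(D)=0, level(D)=4, enqueue
    B->E: in-degree(E)=0, level(E)=4, enqueue
  process D: level=4
  process E: level=4
All levels: A:0, B:3, C:1, D:4, E:4, F:2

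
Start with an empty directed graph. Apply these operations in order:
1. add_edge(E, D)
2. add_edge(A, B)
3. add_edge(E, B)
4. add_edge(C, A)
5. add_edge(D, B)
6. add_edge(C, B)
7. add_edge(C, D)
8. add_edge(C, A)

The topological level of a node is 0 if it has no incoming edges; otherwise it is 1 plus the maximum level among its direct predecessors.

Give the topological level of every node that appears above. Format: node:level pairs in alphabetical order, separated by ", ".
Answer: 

Op 1: add_edge(E, D). Edges now: 1
Op 2: add_edge(A, B). Edges now: 2
Op 3: add_edge(E, B). Edges now: 3
Op 4: add_edge(C, A). Edges now: 4
Op 5: add_edge(D, B). Edges now: 5
Op 6: add_edge(C, B). Edges now: 6
Op 7: add_edge(C, D). Edges now: 7
Op 8: add_edge(C, A) (duplicate, no change). Edges now: 7
Compute levels (Kahn BFS):
  sources (in-degree 0): C, E
  process C: level=0
    C->A: in-degree(A)=0, level(A)=1, enqueue
    C->B: in-degree(B)=3, level(B)>=1
    C->D: in-degree(D)=1, level(D)>=1
  process E: level=0
    E->B: in-degree(B)=2, level(B)>=1
    E->D: in-degree(D)=0, level(D)=1, enqueue
  process A: level=1
    A->B: in-degree(B)=1, level(B)>=2
  process D: level=1
    D->B: in-degree(B)=0, level(B)=2, enqueue
  process B: level=2
All levels: A:1, B:2, C:0, D:1, E:0

Answer: A:1, B:2, C:0, D:1, E:0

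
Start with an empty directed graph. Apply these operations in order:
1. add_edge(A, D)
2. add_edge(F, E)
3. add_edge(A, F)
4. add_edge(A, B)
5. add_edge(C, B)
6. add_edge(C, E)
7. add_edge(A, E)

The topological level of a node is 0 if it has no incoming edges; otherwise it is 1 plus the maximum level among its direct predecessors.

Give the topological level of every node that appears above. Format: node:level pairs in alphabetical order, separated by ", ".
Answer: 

Op 1: add_edge(A, D). Edges now: 1
Op 2: add_edge(F, E). Edges now: 2
Op 3: add_edge(A, F). Edges now: 3
Op 4: add_edge(A, B). Edges now: 4
Op 5: add_edge(C, B). Edges now: 5
Op 6: add_edge(C, E). Edges now: 6
Op 7: add_edge(A, E). Edges now: 7
Compute levels (Kahn BFS):
  sources (in-degree 0): A, C
  process A: level=0
    A->B: in-degree(B)=1, level(B)>=1
    A->D: in-degree(D)=0, level(D)=1, enqueue
    A->E: in-degree(E)=2, level(E)>=1
    A->F: in-degree(F)=0, level(F)=1, enqueue
  process C: level=0
    C->B: in-degree(B)=0, level(B)=1, enqueue
    C->E: in-degree(E)=1, level(E)>=1
  process D: level=1
  process F: level=1
    F->E: in-degree(E)=0, level(E)=2, enqueue
  process B: level=1
  process E: level=2
All levels: A:0, B:1, C:0, D:1, E:2, F:1

Answer: A:0, B:1, C:0, D:1, E:2, F:1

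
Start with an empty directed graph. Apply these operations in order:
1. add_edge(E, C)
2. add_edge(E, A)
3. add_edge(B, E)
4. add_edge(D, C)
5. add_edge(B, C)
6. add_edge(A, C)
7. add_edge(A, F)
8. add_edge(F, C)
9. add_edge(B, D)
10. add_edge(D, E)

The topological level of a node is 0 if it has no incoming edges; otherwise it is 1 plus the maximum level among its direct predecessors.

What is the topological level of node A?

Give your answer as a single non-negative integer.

Answer: 3

Derivation:
Op 1: add_edge(E, C). Edges now: 1
Op 2: add_edge(E, A). Edges now: 2
Op 3: add_edge(B, E). Edges now: 3
Op 4: add_edge(D, C). Edges now: 4
Op 5: add_edge(B, C). Edges now: 5
Op 6: add_edge(A, C). Edges now: 6
Op 7: add_edge(A, F). Edges now: 7
Op 8: add_edge(F, C). Edges now: 8
Op 9: add_edge(B, D). Edges now: 9
Op 10: add_edge(D, E). Edges now: 10
Compute levels (Kahn BFS):
  sources (in-degree 0): B
  process B: level=0
    B->C: in-degree(C)=4, level(C)>=1
    B->D: in-degree(D)=0, level(D)=1, enqueue
    B->E: in-degree(E)=1, level(E)>=1
  process D: level=1
    D->C: in-degree(C)=3, level(C)>=2
    D->E: in-degree(E)=0, level(E)=2, enqueue
  process E: level=2
    E->A: in-degree(A)=0, level(A)=3, enqueue
    E->C: in-degree(C)=2, level(C)>=3
  process A: level=3
    A->C: in-degree(C)=1, level(C)>=4
    A->F: in-degree(F)=0, level(F)=4, enqueue
  process F: level=4
    F->C: in-degree(C)=0, level(C)=5, enqueue
  process C: level=5
All levels: A:3, B:0, C:5, D:1, E:2, F:4
level(A) = 3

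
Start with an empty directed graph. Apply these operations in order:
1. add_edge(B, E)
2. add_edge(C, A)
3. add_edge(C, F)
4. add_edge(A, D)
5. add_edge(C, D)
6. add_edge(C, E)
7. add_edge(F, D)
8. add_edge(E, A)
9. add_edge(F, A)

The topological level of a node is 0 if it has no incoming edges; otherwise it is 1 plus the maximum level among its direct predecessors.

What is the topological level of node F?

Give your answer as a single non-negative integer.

Op 1: add_edge(B, E). Edges now: 1
Op 2: add_edge(C, A). Edges now: 2
Op 3: add_edge(C, F). Edges now: 3
Op 4: add_edge(A, D). Edges now: 4
Op 5: add_edge(C, D). Edges now: 5
Op 6: add_edge(C, E). Edges now: 6
Op 7: add_edge(F, D). Edges now: 7
Op 8: add_edge(E, A). Edges now: 8
Op 9: add_edge(F, A). Edges now: 9
Compute levels (Kahn BFS):
  sources (in-degree 0): B, C
  process B: level=0
    B->E: in-degree(E)=1, level(E)>=1
  process C: level=0
    C->A: in-degree(A)=2, level(A)>=1
    C->D: in-degree(D)=2, level(D)>=1
    C->E: in-degree(E)=0, level(E)=1, enqueue
    C->F: in-degree(F)=0, level(F)=1, enqueue
  process E: level=1
    E->A: in-degree(A)=1, level(A)>=2
  process F: level=1
    F->A: in-degree(A)=0, level(A)=2, enqueue
    F->D: in-degree(D)=1, level(D)>=2
  process A: level=2
    A->D: in-degree(D)=0, level(D)=3, enqueue
  process D: level=3
All levels: A:2, B:0, C:0, D:3, E:1, F:1
level(F) = 1

Answer: 1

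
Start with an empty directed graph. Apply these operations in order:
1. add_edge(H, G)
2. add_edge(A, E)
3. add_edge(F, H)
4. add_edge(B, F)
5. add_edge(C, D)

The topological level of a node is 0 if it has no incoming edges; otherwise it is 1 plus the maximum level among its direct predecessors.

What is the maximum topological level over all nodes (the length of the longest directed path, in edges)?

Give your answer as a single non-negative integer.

Op 1: add_edge(H, G). Edges now: 1
Op 2: add_edge(A, E). Edges now: 2
Op 3: add_edge(F, H). Edges now: 3
Op 4: add_edge(B, F). Edges now: 4
Op 5: add_edge(C, D). Edges now: 5
Compute levels (Kahn BFS):
  sources (in-degree 0): A, B, C
  process A: level=0
    A->E: in-degree(E)=0, level(E)=1, enqueue
  process B: level=0
    B->F: in-degree(F)=0, level(F)=1, enqueue
  process C: level=0
    C->D: in-degree(D)=0, level(D)=1, enqueue
  process E: level=1
  process F: level=1
    F->H: in-degree(H)=0, level(H)=2, enqueue
  process D: level=1
  process H: level=2
    H->G: in-degree(G)=0, level(G)=3, enqueue
  process G: level=3
All levels: A:0, B:0, C:0, D:1, E:1, F:1, G:3, H:2
max level = 3

Answer: 3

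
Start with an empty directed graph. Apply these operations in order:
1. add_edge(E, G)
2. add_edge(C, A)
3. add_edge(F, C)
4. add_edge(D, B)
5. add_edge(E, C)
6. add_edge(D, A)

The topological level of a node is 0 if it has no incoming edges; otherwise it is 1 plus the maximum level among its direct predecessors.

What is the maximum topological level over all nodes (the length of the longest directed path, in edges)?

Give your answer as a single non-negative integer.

Op 1: add_edge(E, G). Edges now: 1
Op 2: add_edge(C, A). Edges now: 2
Op 3: add_edge(F, C). Edges now: 3
Op 4: add_edge(D, B). Edges now: 4
Op 5: add_edge(E, C). Edges now: 5
Op 6: add_edge(D, A). Edges now: 6
Compute levels (Kahn BFS):
  sources (in-degree 0): D, E, F
  process D: level=0
    D->A: in-degree(A)=1, level(A)>=1
    D->B: in-degree(B)=0, level(B)=1, enqueue
  process E: level=0
    E->C: in-degree(C)=1, level(C)>=1
    E->G: in-degree(G)=0, level(G)=1, enqueue
  process F: level=0
    F->C: in-degree(C)=0, level(C)=1, enqueue
  process B: level=1
  process G: level=1
  process C: level=1
    C->A: in-degree(A)=0, level(A)=2, enqueue
  process A: level=2
All levels: A:2, B:1, C:1, D:0, E:0, F:0, G:1
max level = 2

Answer: 2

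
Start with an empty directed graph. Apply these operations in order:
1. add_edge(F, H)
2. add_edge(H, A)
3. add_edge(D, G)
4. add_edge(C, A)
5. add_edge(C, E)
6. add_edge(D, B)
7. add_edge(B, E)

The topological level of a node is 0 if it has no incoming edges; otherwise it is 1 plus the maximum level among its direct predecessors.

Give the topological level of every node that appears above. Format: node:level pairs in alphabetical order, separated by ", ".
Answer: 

Answer: A:2, B:1, C:0, D:0, E:2, F:0, G:1, H:1

Derivation:
Op 1: add_edge(F, H). Edges now: 1
Op 2: add_edge(H, A). Edges now: 2
Op 3: add_edge(D, G). Edges now: 3
Op 4: add_edge(C, A). Edges now: 4
Op 5: add_edge(C, E). Edges now: 5
Op 6: add_edge(D, B). Edges now: 6
Op 7: add_edge(B, E). Edges now: 7
Compute levels (Kahn BFS):
  sources (in-degree 0): C, D, F
  process C: level=0
    C->A: in-degree(A)=1, level(A)>=1
    C->E: in-degree(E)=1, level(E)>=1
  process D: level=0
    D->B: in-degree(B)=0, level(B)=1, enqueue
    D->G: in-degree(G)=0, level(G)=1, enqueue
  process F: level=0
    F->H: in-degree(H)=0, level(H)=1, enqueue
  process B: level=1
    B->E: in-degree(E)=0, level(E)=2, enqueue
  process G: level=1
  process H: level=1
    H->A: in-degree(A)=0, level(A)=2, enqueue
  process E: level=2
  process A: level=2
All levels: A:2, B:1, C:0, D:0, E:2, F:0, G:1, H:1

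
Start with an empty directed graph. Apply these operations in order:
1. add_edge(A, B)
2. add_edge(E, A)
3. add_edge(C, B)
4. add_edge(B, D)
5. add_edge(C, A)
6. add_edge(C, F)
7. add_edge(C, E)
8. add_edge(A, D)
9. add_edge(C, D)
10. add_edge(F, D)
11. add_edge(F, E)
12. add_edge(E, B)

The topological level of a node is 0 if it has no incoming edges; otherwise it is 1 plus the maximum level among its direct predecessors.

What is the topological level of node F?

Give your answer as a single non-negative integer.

Answer: 1

Derivation:
Op 1: add_edge(A, B). Edges now: 1
Op 2: add_edge(E, A). Edges now: 2
Op 3: add_edge(C, B). Edges now: 3
Op 4: add_edge(B, D). Edges now: 4
Op 5: add_edge(C, A). Edges now: 5
Op 6: add_edge(C, F). Edges now: 6
Op 7: add_edge(C, E). Edges now: 7
Op 8: add_edge(A, D). Edges now: 8
Op 9: add_edge(C, D). Edges now: 9
Op 10: add_edge(F, D). Edges now: 10
Op 11: add_edge(F, E). Edges now: 11
Op 12: add_edge(E, B). Edges now: 12
Compute levels (Kahn BFS):
  sources (in-degree 0): C
  process C: level=0
    C->A: in-degree(A)=1, level(A)>=1
    C->B: in-degree(B)=2, level(B)>=1
    C->D: in-degree(D)=3, level(D)>=1
    C->E: in-degree(E)=1, level(E)>=1
    C->F: in-degree(F)=0, level(F)=1, enqueue
  process F: level=1
    F->D: in-degree(D)=2, level(D)>=2
    F->E: in-degree(E)=0, level(E)=2, enqueue
  process E: level=2
    E->A: in-degree(A)=0, level(A)=3, enqueue
    E->B: in-degree(B)=1, level(B)>=3
  process A: level=3
    A->B: in-degree(B)=0, level(B)=4, enqueue
    A->D: in-degree(D)=1, level(D)>=4
  process B: level=4
    B->D: in-degree(D)=0, level(D)=5, enqueue
  process D: level=5
All levels: A:3, B:4, C:0, D:5, E:2, F:1
level(F) = 1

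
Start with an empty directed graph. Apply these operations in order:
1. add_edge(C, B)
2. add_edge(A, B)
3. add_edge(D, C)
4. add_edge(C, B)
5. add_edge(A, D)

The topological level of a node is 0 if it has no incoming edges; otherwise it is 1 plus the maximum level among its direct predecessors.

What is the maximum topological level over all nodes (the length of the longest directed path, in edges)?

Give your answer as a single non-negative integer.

Op 1: add_edge(C, B). Edges now: 1
Op 2: add_edge(A, B). Edges now: 2
Op 3: add_edge(D, C). Edges now: 3
Op 4: add_edge(C, B) (duplicate, no change). Edges now: 3
Op 5: add_edge(A, D). Edges now: 4
Compute levels (Kahn BFS):
  sources (in-degree 0): A
  process A: level=0
    A->B: in-degree(B)=1, level(B)>=1
    A->D: in-degree(D)=0, level(D)=1, enqueue
  process D: level=1
    D->C: in-degree(C)=0, level(C)=2, enqueue
  process C: level=2
    C->B: in-degree(B)=0, level(B)=3, enqueue
  process B: level=3
All levels: A:0, B:3, C:2, D:1
max level = 3

Answer: 3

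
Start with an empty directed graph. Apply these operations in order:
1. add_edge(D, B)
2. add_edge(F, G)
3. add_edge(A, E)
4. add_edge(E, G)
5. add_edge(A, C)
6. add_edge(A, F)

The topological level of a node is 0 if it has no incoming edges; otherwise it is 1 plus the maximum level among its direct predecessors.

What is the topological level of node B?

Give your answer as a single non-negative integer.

Answer: 1

Derivation:
Op 1: add_edge(D, B). Edges now: 1
Op 2: add_edge(F, G). Edges now: 2
Op 3: add_edge(A, E). Edges now: 3
Op 4: add_edge(E, G). Edges now: 4
Op 5: add_edge(A, C). Edges now: 5
Op 6: add_edge(A, F). Edges now: 6
Compute levels (Kahn BFS):
  sources (in-degree 0): A, D
  process A: level=0
    A->C: in-degree(C)=0, level(C)=1, enqueue
    A->E: in-degree(E)=0, level(E)=1, enqueue
    A->F: in-degree(F)=0, level(F)=1, enqueue
  process D: level=0
    D->B: in-degree(B)=0, level(B)=1, enqueue
  process C: level=1
  process E: level=1
    E->G: in-degree(G)=1, level(G)>=2
  process F: level=1
    F->G: in-degree(G)=0, level(G)=2, enqueue
  process B: level=1
  process G: level=2
All levels: A:0, B:1, C:1, D:0, E:1, F:1, G:2
level(B) = 1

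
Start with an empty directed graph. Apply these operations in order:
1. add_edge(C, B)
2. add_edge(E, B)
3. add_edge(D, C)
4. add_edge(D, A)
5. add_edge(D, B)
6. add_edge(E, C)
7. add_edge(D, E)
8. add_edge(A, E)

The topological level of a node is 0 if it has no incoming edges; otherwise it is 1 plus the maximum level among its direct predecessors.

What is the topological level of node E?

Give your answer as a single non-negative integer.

Answer: 2

Derivation:
Op 1: add_edge(C, B). Edges now: 1
Op 2: add_edge(E, B). Edges now: 2
Op 3: add_edge(D, C). Edges now: 3
Op 4: add_edge(D, A). Edges now: 4
Op 5: add_edge(D, B). Edges now: 5
Op 6: add_edge(E, C). Edges now: 6
Op 7: add_edge(D, E). Edges now: 7
Op 8: add_edge(A, E). Edges now: 8
Compute levels (Kahn BFS):
  sources (in-degree 0): D
  process D: level=0
    D->A: in-degree(A)=0, level(A)=1, enqueue
    D->B: in-degree(B)=2, level(B)>=1
    D->C: in-degree(C)=1, level(C)>=1
    D->E: in-degree(E)=1, level(E)>=1
  process A: level=1
    A->E: in-degree(E)=0, level(E)=2, enqueue
  process E: level=2
    E->B: in-degree(B)=1, level(B)>=3
    E->C: in-degree(C)=0, level(C)=3, enqueue
  process C: level=3
    C->B: in-degree(B)=0, level(B)=4, enqueue
  process B: level=4
All levels: A:1, B:4, C:3, D:0, E:2
level(E) = 2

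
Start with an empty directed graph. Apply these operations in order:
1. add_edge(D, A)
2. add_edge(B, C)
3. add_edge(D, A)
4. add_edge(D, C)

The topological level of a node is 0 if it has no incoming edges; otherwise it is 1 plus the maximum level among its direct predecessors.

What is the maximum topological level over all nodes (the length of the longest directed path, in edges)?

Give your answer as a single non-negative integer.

Op 1: add_edge(D, A). Edges now: 1
Op 2: add_edge(B, C). Edges now: 2
Op 3: add_edge(D, A) (duplicate, no change). Edges now: 2
Op 4: add_edge(D, C). Edges now: 3
Compute levels (Kahn BFS):
  sources (in-degree 0): B, D
  process B: level=0
    B->C: in-degree(C)=1, level(C)>=1
  process D: level=0
    D->A: in-degree(A)=0, level(A)=1, enqueue
    D->C: in-degree(C)=0, level(C)=1, enqueue
  process A: level=1
  process C: level=1
All levels: A:1, B:0, C:1, D:0
max level = 1

Answer: 1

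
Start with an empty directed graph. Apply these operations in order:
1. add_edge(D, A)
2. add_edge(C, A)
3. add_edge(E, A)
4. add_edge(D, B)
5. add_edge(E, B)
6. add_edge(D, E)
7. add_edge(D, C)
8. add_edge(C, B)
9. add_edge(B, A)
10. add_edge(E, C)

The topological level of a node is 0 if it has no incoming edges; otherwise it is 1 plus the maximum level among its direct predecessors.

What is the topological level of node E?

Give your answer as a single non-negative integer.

Op 1: add_edge(D, A). Edges now: 1
Op 2: add_edge(C, A). Edges now: 2
Op 3: add_edge(E, A). Edges now: 3
Op 4: add_edge(D, B). Edges now: 4
Op 5: add_edge(E, B). Edges now: 5
Op 6: add_edge(D, E). Edges now: 6
Op 7: add_edge(D, C). Edges now: 7
Op 8: add_edge(C, B). Edges now: 8
Op 9: add_edge(B, A). Edges now: 9
Op 10: add_edge(E, C). Edges now: 10
Compute levels (Kahn BFS):
  sources (in-degree 0): D
  process D: level=0
    D->A: in-degree(A)=3, level(A)>=1
    D->B: in-degree(B)=2, level(B)>=1
    D->C: in-degree(C)=1, level(C)>=1
    D->E: in-degree(E)=0, level(E)=1, enqueue
  process E: level=1
    E->A: in-degree(A)=2, level(A)>=2
    E->B: in-degree(B)=1, level(B)>=2
    E->C: in-degree(C)=0, level(C)=2, enqueue
  process C: level=2
    C->A: in-degree(A)=1, level(A)>=3
    C->B: in-degree(B)=0, level(B)=3, enqueue
  process B: level=3
    B->A: in-degree(A)=0, level(A)=4, enqueue
  process A: level=4
All levels: A:4, B:3, C:2, D:0, E:1
level(E) = 1

Answer: 1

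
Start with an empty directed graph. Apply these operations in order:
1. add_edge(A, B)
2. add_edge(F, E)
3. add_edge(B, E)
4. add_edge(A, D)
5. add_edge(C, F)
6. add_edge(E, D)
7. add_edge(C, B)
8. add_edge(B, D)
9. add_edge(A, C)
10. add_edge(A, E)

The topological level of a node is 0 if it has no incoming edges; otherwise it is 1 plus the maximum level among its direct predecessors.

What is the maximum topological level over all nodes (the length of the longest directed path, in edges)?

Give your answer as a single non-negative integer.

Op 1: add_edge(A, B). Edges now: 1
Op 2: add_edge(F, E). Edges now: 2
Op 3: add_edge(B, E). Edges now: 3
Op 4: add_edge(A, D). Edges now: 4
Op 5: add_edge(C, F). Edges now: 5
Op 6: add_edge(E, D). Edges now: 6
Op 7: add_edge(C, B). Edges now: 7
Op 8: add_edge(B, D). Edges now: 8
Op 9: add_edge(A, C). Edges now: 9
Op 10: add_edge(A, E). Edges now: 10
Compute levels (Kahn BFS):
  sources (in-degree 0): A
  process A: level=0
    A->B: in-degree(B)=1, level(B)>=1
    A->C: in-degree(C)=0, level(C)=1, enqueue
    A->D: in-degree(D)=2, level(D)>=1
    A->E: in-degree(E)=2, level(E)>=1
  process C: level=1
    C->B: in-degree(B)=0, level(B)=2, enqueue
    C->F: in-degree(F)=0, level(F)=2, enqueue
  process B: level=2
    B->D: in-degree(D)=1, level(D)>=3
    B->E: in-degree(E)=1, level(E)>=3
  process F: level=2
    F->E: in-degree(E)=0, level(E)=3, enqueue
  process E: level=3
    E->D: in-degree(D)=0, level(D)=4, enqueue
  process D: level=4
All levels: A:0, B:2, C:1, D:4, E:3, F:2
max level = 4

Answer: 4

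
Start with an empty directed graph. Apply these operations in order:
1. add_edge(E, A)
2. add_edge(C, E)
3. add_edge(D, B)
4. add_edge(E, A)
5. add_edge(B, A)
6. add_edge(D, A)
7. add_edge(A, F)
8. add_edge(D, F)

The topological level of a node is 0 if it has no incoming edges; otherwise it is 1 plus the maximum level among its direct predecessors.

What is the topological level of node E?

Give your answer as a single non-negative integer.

Op 1: add_edge(E, A). Edges now: 1
Op 2: add_edge(C, E). Edges now: 2
Op 3: add_edge(D, B). Edges now: 3
Op 4: add_edge(E, A) (duplicate, no change). Edges now: 3
Op 5: add_edge(B, A). Edges now: 4
Op 6: add_edge(D, A). Edges now: 5
Op 7: add_edge(A, F). Edges now: 6
Op 8: add_edge(D, F). Edges now: 7
Compute levels (Kahn BFS):
  sources (in-degree 0): C, D
  process C: level=0
    C->E: in-degree(E)=0, level(E)=1, enqueue
  process D: level=0
    D->A: in-degree(A)=2, level(A)>=1
    D->B: in-degree(B)=0, level(B)=1, enqueue
    D->F: in-degree(F)=1, level(F)>=1
  process E: level=1
    E->A: in-degree(A)=1, level(A)>=2
  process B: level=1
    B->A: in-degree(A)=0, level(A)=2, enqueue
  process A: level=2
    A->F: in-degree(F)=0, level(F)=3, enqueue
  process F: level=3
All levels: A:2, B:1, C:0, D:0, E:1, F:3
level(E) = 1

Answer: 1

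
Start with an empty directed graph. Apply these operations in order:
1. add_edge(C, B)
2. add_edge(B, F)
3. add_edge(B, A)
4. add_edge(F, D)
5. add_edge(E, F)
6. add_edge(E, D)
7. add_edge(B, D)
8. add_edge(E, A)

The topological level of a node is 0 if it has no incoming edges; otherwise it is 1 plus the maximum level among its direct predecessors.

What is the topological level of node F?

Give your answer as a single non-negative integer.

Op 1: add_edge(C, B). Edges now: 1
Op 2: add_edge(B, F). Edges now: 2
Op 3: add_edge(B, A). Edges now: 3
Op 4: add_edge(F, D). Edges now: 4
Op 5: add_edge(E, F). Edges now: 5
Op 6: add_edge(E, D). Edges now: 6
Op 7: add_edge(B, D). Edges now: 7
Op 8: add_edge(E, A). Edges now: 8
Compute levels (Kahn BFS):
  sources (in-degree 0): C, E
  process C: level=0
    C->B: in-degree(B)=0, level(B)=1, enqueue
  process E: level=0
    E->A: in-degree(A)=1, level(A)>=1
    E->D: in-degree(D)=2, level(D)>=1
    E->F: in-degree(F)=1, level(F)>=1
  process B: level=1
    B->A: in-degree(A)=0, level(A)=2, enqueue
    B->D: in-degree(D)=1, level(D)>=2
    B->F: in-degree(F)=0, level(F)=2, enqueue
  process A: level=2
  process F: level=2
    F->D: in-degree(D)=0, level(D)=3, enqueue
  process D: level=3
All levels: A:2, B:1, C:0, D:3, E:0, F:2
level(F) = 2

Answer: 2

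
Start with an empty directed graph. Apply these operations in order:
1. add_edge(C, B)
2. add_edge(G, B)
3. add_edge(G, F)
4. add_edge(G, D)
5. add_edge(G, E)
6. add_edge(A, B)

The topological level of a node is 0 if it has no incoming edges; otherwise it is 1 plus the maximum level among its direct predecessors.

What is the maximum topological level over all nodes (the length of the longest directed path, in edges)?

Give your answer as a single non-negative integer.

Answer: 1

Derivation:
Op 1: add_edge(C, B). Edges now: 1
Op 2: add_edge(G, B). Edges now: 2
Op 3: add_edge(G, F). Edges now: 3
Op 4: add_edge(G, D). Edges now: 4
Op 5: add_edge(G, E). Edges now: 5
Op 6: add_edge(A, B). Edges now: 6
Compute levels (Kahn BFS):
  sources (in-degree 0): A, C, G
  process A: level=0
    A->B: in-degree(B)=2, level(B)>=1
  process C: level=0
    C->B: in-degree(B)=1, level(B)>=1
  process G: level=0
    G->B: in-degree(B)=0, level(B)=1, enqueue
    G->D: in-degree(D)=0, level(D)=1, enqueue
    G->E: in-degree(E)=0, level(E)=1, enqueue
    G->F: in-degree(F)=0, level(F)=1, enqueue
  process B: level=1
  process D: level=1
  process E: level=1
  process F: level=1
All levels: A:0, B:1, C:0, D:1, E:1, F:1, G:0
max level = 1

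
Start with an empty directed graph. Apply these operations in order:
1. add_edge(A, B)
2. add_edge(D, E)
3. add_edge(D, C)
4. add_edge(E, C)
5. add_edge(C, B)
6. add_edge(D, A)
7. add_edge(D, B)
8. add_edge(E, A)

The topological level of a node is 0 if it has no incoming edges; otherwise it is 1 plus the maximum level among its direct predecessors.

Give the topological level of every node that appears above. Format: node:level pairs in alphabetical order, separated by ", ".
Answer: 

Op 1: add_edge(A, B). Edges now: 1
Op 2: add_edge(D, E). Edges now: 2
Op 3: add_edge(D, C). Edges now: 3
Op 4: add_edge(E, C). Edges now: 4
Op 5: add_edge(C, B). Edges now: 5
Op 6: add_edge(D, A). Edges now: 6
Op 7: add_edge(D, B). Edges now: 7
Op 8: add_edge(E, A). Edges now: 8
Compute levels (Kahn BFS):
  sources (in-degree 0): D
  process D: level=0
    D->A: in-degree(A)=1, level(A)>=1
    D->B: in-degree(B)=2, level(B)>=1
    D->C: in-degree(C)=1, level(C)>=1
    D->E: in-degree(E)=0, level(E)=1, enqueue
  process E: level=1
    E->A: in-degree(A)=0, level(A)=2, enqueue
    E->C: in-degree(C)=0, level(C)=2, enqueue
  process A: level=2
    A->B: in-degree(B)=1, level(B)>=3
  process C: level=2
    C->B: in-degree(B)=0, level(B)=3, enqueue
  process B: level=3
All levels: A:2, B:3, C:2, D:0, E:1

Answer: A:2, B:3, C:2, D:0, E:1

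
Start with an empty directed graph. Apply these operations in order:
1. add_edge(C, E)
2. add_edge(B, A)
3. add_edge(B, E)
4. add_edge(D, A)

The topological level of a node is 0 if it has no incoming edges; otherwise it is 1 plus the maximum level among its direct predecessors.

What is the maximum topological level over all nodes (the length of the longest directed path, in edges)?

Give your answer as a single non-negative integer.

Answer: 1

Derivation:
Op 1: add_edge(C, E). Edges now: 1
Op 2: add_edge(B, A). Edges now: 2
Op 3: add_edge(B, E). Edges now: 3
Op 4: add_edge(D, A). Edges now: 4
Compute levels (Kahn BFS):
  sources (in-degree 0): B, C, D
  process B: level=0
    B->A: in-degree(A)=1, level(A)>=1
    B->E: in-degree(E)=1, level(E)>=1
  process C: level=0
    C->E: in-degree(E)=0, level(E)=1, enqueue
  process D: level=0
    D->A: in-degree(A)=0, level(A)=1, enqueue
  process E: level=1
  process A: level=1
All levels: A:1, B:0, C:0, D:0, E:1
max level = 1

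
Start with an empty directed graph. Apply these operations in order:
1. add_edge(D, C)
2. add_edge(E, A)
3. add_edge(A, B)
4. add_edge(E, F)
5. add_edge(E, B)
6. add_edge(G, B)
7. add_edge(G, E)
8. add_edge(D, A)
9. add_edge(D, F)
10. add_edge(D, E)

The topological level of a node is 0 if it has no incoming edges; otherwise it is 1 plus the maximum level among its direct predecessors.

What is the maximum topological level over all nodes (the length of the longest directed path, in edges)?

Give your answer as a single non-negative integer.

Answer: 3

Derivation:
Op 1: add_edge(D, C). Edges now: 1
Op 2: add_edge(E, A). Edges now: 2
Op 3: add_edge(A, B). Edges now: 3
Op 4: add_edge(E, F). Edges now: 4
Op 5: add_edge(E, B). Edges now: 5
Op 6: add_edge(G, B). Edges now: 6
Op 7: add_edge(G, E). Edges now: 7
Op 8: add_edge(D, A). Edges now: 8
Op 9: add_edge(D, F). Edges now: 9
Op 10: add_edge(D, E). Edges now: 10
Compute levels (Kahn BFS):
  sources (in-degree 0): D, G
  process D: level=0
    D->A: in-degree(A)=1, level(A)>=1
    D->C: in-degree(C)=0, level(C)=1, enqueue
    D->E: in-degree(E)=1, level(E)>=1
    D->F: in-degree(F)=1, level(F)>=1
  process G: level=0
    G->B: in-degree(B)=2, level(B)>=1
    G->E: in-degree(E)=0, level(E)=1, enqueue
  process C: level=1
  process E: level=1
    E->A: in-degree(A)=0, level(A)=2, enqueue
    E->B: in-degree(B)=1, level(B)>=2
    E->F: in-degree(F)=0, level(F)=2, enqueue
  process A: level=2
    A->B: in-degree(B)=0, level(B)=3, enqueue
  process F: level=2
  process B: level=3
All levels: A:2, B:3, C:1, D:0, E:1, F:2, G:0
max level = 3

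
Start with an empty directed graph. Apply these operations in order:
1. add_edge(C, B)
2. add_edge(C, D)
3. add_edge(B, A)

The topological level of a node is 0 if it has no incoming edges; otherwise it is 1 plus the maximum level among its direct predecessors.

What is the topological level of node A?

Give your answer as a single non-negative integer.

Op 1: add_edge(C, B). Edges now: 1
Op 2: add_edge(C, D). Edges now: 2
Op 3: add_edge(B, A). Edges now: 3
Compute levels (Kahn BFS):
  sources (in-degree 0): C
  process C: level=0
    C->B: in-degree(B)=0, level(B)=1, enqueue
    C->D: in-degree(D)=0, level(D)=1, enqueue
  process B: level=1
    B->A: in-degree(A)=0, level(A)=2, enqueue
  process D: level=1
  process A: level=2
All levels: A:2, B:1, C:0, D:1
level(A) = 2

Answer: 2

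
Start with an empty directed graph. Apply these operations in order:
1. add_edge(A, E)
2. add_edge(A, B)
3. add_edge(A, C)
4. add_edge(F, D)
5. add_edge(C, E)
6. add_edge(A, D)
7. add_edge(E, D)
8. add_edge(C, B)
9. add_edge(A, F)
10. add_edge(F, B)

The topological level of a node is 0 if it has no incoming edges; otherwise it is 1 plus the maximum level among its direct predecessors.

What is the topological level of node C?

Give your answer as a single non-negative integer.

Answer: 1

Derivation:
Op 1: add_edge(A, E). Edges now: 1
Op 2: add_edge(A, B). Edges now: 2
Op 3: add_edge(A, C). Edges now: 3
Op 4: add_edge(F, D). Edges now: 4
Op 5: add_edge(C, E). Edges now: 5
Op 6: add_edge(A, D). Edges now: 6
Op 7: add_edge(E, D). Edges now: 7
Op 8: add_edge(C, B). Edges now: 8
Op 9: add_edge(A, F). Edges now: 9
Op 10: add_edge(F, B). Edges now: 10
Compute levels (Kahn BFS):
  sources (in-degree 0): A
  process A: level=0
    A->B: in-degree(B)=2, level(B)>=1
    A->C: in-degree(C)=0, level(C)=1, enqueue
    A->D: in-degree(D)=2, level(D)>=1
    A->E: in-degree(E)=1, level(E)>=1
    A->F: in-degree(F)=0, level(F)=1, enqueue
  process C: level=1
    C->B: in-degree(B)=1, level(B)>=2
    C->E: in-degree(E)=0, level(E)=2, enqueue
  process F: level=1
    F->B: in-degree(B)=0, level(B)=2, enqueue
    F->D: in-degree(D)=1, level(D)>=2
  process E: level=2
    E->D: in-degree(D)=0, level(D)=3, enqueue
  process B: level=2
  process D: level=3
All levels: A:0, B:2, C:1, D:3, E:2, F:1
level(C) = 1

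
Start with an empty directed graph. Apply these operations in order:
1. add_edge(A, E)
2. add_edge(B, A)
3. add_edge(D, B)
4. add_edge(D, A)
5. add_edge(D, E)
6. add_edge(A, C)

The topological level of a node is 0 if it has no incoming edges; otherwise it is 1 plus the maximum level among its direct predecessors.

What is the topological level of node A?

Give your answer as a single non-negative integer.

Op 1: add_edge(A, E). Edges now: 1
Op 2: add_edge(B, A). Edges now: 2
Op 3: add_edge(D, B). Edges now: 3
Op 4: add_edge(D, A). Edges now: 4
Op 5: add_edge(D, E). Edges now: 5
Op 6: add_edge(A, C). Edges now: 6
Compute levels (Kahn BFS):
  sources (in-degree 0): D
  process D: level=0
    D->A: in-degree(A)=1, level(A)>=1
    D->B: in-degree(B)=0, level(B)=1, enqueue
    D->E: in-degree(E)=1, level(E)>=1
  process B: level=1
    B->A: in-degree(A)=0, level(A)=2, enqueue
  process A: level=2
    A->C: in-degree(C)=0, level(C)=3, enqueue
    A->E: in-degree(E)=0, level(E)=3, enqueue
  process C: level=3
  process E: level=3
All levels: A:2, B:1, C:3, D:0, E:3
level(A) = 2

Answer: 2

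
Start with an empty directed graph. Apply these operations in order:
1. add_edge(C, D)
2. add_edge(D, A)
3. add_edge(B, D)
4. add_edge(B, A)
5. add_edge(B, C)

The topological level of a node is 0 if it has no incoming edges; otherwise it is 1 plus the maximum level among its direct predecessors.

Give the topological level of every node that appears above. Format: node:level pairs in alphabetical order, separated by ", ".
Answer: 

Answer: A:3, B:0, C:1, D:2

Derivation:
Op 1: add_edge(C, D). Edges now: 1
Op 2: add_edge(D, A). Edges now: 2
Op 3: add_edge(B, D). Edges now: 3
Op 4: add_edge(B, A). Edges now: 4
Op 5: add_edge(B, C). Edges now: 5
Compute levels (Kahn BFS):
  sources (in-degree 0): B
  process B: level=0
    B->A: in-degree(A)=1, level(A)>=1
    B->C: in-degree(C)=0, level(C)=1, enqueue
    B->D: in-degree(D)=1, level(D)>=1
  process C: level=1
    C->D: in-degree(D)=0, level(D)=2, enqueue
  process D: level=2
    D->A: in-degree(A)=0, level(A)=3, enqueue
  process A: level=3
All levels: A:3, B:0, C:1, D:2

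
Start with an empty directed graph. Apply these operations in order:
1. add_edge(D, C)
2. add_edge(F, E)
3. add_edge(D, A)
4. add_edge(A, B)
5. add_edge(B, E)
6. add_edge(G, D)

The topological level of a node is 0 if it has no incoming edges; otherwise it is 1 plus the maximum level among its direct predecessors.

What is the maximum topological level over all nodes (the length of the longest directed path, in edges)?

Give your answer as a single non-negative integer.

Answer: 4

Derivation:
Op 1: add_edge(D, C). Edges now: 1
Op 2: add_edge(F, E). Edges now: 2
Op 3: add_edge(D, A). Edges now: 3
Op 4: add_edge(A, B). Edges now: 4
Op 5: add_edge(B, E). Edges now: 5
Op 6: add_edge(G, D). Edges now: 6
Compute levels (Kahn BFS):
  sources (in-degree 0): F, G
  process F: level=0
    F->E: in-degree(E)=1, level(E)>=1
  process G: level=0
    G->D: in-degree(D)=0, level(D)=1, enqueue
  process D: level=1
    D->A: in-degree(A)=0, level(A)=2, enqueue
    D->C: in-degree(C)=0, level(C)=2, enqueue
  process A: level=2
    A->B: in-degree(B)=0, level(B)=3, enqueue
  process C: level=2
  process B: level=3
    B->E: in-degree(E)=0, level(E)=4, enqueue
  process E: level=4
All levels: A:2, B:3, C:2, D:1, E:4, F:0, G:0
max level = 4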